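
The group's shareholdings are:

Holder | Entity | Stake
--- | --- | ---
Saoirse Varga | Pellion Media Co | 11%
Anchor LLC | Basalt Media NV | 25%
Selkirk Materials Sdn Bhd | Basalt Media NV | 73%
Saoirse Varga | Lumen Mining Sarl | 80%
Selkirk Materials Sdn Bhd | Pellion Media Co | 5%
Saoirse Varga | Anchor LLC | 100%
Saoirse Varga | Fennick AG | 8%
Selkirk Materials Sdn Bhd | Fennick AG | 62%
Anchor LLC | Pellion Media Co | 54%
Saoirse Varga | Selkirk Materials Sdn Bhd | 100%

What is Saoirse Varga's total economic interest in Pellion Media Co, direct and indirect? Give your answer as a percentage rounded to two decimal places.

Saoirse reaches Pellion along 3 paths.
Via Anchor: 100% × 54% = 54%.
Via Selkirk: 100% × 5% = 5%.
Direct stake: 11% = 11%.
Total: 54% + 5% + 11% = 70%.
Rounded: 70.00%.

70.00%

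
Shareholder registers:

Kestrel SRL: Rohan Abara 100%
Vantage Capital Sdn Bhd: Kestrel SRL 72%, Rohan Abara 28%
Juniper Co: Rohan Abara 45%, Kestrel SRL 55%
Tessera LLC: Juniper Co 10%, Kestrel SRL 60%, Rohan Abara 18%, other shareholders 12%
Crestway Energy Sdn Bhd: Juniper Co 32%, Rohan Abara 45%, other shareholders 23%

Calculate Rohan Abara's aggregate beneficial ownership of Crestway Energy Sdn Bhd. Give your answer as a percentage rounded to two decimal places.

Rohan reaches Crestway along 3 paths.
Via Juniper: 45% × 32% = 14.4%.
Via Kestrel → Juniper: 100% × 55% × 32% = 17.6%.
Direct stake: 45% = 45%.
Total: 14.4% + 17.6% + 45% = 77%.
Rounded: 77.00%.

77.00%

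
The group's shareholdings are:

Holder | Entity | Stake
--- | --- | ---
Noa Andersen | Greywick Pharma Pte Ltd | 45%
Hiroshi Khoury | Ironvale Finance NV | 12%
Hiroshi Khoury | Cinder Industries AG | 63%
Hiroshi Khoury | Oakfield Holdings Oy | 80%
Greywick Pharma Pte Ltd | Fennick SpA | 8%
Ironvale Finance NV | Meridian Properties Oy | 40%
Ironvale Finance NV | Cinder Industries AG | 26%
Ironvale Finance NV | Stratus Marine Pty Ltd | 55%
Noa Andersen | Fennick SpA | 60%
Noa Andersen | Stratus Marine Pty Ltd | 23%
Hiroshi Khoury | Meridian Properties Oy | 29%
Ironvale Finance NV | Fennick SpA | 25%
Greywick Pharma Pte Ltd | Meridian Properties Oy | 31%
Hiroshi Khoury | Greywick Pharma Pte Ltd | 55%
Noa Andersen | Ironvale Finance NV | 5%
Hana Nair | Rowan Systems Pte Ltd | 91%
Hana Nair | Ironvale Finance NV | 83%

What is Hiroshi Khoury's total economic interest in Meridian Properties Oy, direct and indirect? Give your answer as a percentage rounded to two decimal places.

50.85%

Hiroshi reaches Meridian along 3 paths.
Direct stake: 29% = 29%.
Via Greywick: 55% × 31% = 17.05%.
Via Ironvale: 12% × 40% = 4.8%.
Total: 29% + 17.05% + 4.8% = 50.85%.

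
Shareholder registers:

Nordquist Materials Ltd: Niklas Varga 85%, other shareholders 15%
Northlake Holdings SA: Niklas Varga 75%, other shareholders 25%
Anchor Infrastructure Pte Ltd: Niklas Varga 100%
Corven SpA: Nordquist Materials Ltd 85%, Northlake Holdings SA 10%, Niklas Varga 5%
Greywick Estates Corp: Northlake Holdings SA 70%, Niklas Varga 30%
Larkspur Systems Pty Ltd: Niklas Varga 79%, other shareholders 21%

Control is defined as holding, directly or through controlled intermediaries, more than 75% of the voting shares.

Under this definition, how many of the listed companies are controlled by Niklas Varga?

4

Niklas holds 85% of Nordquist, so Niklas controls Nordquist.
Niklas holds 100% of Anchor, so Niklas controls Anchor.
Nordquist and Niklas together hold 85% + 5% = 90% of Corven, so Niklas controls Corven.
Niklas holds 79% of Larkspur, so Niklas controls Larkspur.
No other company's threshold is met.
Niklas controls 4 companies.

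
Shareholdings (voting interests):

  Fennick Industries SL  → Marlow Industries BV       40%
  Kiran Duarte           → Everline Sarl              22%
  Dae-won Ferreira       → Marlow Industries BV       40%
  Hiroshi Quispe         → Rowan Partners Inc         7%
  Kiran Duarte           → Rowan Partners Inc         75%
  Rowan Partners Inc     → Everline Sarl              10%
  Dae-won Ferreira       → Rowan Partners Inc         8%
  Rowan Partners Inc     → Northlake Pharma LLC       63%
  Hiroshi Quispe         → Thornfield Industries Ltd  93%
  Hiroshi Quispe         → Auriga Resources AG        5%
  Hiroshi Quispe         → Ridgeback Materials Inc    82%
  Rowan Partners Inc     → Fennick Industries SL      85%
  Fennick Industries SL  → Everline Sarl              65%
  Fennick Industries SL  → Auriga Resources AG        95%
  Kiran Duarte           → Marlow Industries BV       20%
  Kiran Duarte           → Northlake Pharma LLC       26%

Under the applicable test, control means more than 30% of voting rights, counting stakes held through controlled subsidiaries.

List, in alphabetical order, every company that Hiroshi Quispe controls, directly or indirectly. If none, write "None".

Hiroshi holds 82% of Ridgeback, so Hiroshi controls Ridgeback.
Hiroshi holds 93% of Thornfield, so Hiroshi controls Thornfield.
No other company's threshold is met.

Ridgeback Materials Inc, Thornfield Industries Ltd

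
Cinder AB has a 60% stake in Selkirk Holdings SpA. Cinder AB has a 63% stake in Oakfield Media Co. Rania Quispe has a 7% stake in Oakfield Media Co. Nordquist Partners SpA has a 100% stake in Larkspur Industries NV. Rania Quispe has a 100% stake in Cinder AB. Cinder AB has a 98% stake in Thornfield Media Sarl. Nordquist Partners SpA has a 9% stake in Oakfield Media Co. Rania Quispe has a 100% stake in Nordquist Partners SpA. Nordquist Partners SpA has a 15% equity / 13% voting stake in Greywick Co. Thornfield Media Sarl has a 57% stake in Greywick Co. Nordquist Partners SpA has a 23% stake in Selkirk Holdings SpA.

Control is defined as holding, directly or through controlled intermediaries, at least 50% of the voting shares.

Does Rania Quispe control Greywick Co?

Yes

Rania holds 100% of Nordquist, so Rania controls Nordquist.
Rania holds 100% of Cinder, so Rania controls Cinder.
Cinder holds 98% of Thornfield, so Rania controls Thornfield.
Nordquist and Thornfield together hold 13% + 57% = 70% of Greywick, so Rania controls Greywick.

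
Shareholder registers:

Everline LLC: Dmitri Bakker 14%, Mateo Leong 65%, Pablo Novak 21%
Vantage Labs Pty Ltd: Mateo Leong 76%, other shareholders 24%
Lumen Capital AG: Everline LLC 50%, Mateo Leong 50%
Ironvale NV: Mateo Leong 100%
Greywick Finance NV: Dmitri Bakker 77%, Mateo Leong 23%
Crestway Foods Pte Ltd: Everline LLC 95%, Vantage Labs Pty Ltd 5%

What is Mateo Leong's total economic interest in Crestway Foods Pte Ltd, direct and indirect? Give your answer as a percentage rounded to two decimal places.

65.55%

Mateo reaches Crestway along 2 paths.
Via Everline: 65% × 95% = 61.75%.
Via Vantage: 76% × 5% = 3.8%.
Total: 61.75% + 3.8% = 65.55%.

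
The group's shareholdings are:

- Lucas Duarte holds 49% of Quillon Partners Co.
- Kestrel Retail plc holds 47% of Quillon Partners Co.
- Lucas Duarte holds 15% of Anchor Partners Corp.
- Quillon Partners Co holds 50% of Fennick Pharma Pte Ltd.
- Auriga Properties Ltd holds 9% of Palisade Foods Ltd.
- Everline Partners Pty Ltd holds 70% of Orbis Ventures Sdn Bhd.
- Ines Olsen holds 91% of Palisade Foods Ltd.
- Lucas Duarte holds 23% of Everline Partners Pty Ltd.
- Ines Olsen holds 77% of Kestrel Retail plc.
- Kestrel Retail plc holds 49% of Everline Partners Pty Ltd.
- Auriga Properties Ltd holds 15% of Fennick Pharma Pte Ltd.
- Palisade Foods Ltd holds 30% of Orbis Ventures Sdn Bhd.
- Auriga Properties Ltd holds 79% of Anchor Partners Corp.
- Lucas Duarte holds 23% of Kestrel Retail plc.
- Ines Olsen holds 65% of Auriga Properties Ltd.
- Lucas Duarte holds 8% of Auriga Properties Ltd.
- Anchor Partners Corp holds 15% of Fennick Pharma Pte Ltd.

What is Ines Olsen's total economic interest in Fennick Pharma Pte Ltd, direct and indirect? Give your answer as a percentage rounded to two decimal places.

35.55%

Ines reaches Fennick along 3 paths.
Via Kestrel → Quillon: 77% × 47% × 50% = 18.095%.
Via Auriga → Anchor: 65% × 79% × 15% = 7.7025%.
Via Auriga: 65% × 15% = 9.75%.
Total: 18.095% + 7.7025% + 9.75% = 35.5475%.
Rounded: 35.55%.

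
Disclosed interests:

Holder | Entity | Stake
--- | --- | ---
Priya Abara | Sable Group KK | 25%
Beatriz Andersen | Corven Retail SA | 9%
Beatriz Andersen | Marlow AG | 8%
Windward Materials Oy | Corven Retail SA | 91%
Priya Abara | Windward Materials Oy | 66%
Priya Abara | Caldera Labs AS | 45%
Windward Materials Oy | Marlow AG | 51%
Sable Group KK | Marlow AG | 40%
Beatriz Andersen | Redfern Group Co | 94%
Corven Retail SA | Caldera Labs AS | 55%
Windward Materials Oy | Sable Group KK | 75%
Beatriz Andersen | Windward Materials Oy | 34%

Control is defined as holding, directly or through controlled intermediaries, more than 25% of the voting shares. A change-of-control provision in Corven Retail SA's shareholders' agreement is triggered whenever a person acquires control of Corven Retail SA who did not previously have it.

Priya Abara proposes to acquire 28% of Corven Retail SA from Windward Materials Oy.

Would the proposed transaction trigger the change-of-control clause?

The purchase adds only to Priya's holdings (Windward's stake shrinks), so Priya is the only person who could newly come to control Corven.
Priya holds 66% of Windward, so Priya controls Windward.
Windward holds 91% of Corven, so Priya controls Corven.
So Priya already controls Corven before the transaction.
After the purchase, Priya holds 28% of Corven directly, and Windward's stake falls to 63%.
Priya controlled Corven already, so this is not a new person acquiring control; every other person's position is unchanged or reduced.
No new person acquires control, so the clause is not triggered.

No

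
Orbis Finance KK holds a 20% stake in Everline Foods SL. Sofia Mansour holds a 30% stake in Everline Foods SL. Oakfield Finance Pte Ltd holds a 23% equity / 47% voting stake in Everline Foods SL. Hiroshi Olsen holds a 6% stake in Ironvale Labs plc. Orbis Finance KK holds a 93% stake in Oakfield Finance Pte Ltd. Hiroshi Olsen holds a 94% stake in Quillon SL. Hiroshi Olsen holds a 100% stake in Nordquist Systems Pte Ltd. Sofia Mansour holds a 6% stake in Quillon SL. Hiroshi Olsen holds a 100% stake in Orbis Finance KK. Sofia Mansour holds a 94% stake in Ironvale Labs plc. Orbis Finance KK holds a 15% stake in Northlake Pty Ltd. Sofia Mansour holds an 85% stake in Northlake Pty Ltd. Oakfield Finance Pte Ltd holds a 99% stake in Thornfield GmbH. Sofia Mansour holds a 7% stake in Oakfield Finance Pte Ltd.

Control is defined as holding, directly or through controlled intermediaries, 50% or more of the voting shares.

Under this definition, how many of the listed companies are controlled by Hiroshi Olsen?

Hiroshi holds 100% of Orbis, so Hiroshi controls Orbis.
Orbis holds 93% of Oakfield, so Hiroshi controls Oakfield.
Hiroshi holds 94% of Quillon, so Hiroshi controls Quillon.
Hiroshi holds 100% of Nordquist, so Hiroshi controls Nordquist.
Oakfield and Orbis together hold 47% + 20% = 67% of Everline, so Hiroshi controls Everline.
Oakfield holds 99% of Thornfield, so Hiroshi controls Thornfield.
No other company's threshold is met.
Hiroshi controls 6 companies.

6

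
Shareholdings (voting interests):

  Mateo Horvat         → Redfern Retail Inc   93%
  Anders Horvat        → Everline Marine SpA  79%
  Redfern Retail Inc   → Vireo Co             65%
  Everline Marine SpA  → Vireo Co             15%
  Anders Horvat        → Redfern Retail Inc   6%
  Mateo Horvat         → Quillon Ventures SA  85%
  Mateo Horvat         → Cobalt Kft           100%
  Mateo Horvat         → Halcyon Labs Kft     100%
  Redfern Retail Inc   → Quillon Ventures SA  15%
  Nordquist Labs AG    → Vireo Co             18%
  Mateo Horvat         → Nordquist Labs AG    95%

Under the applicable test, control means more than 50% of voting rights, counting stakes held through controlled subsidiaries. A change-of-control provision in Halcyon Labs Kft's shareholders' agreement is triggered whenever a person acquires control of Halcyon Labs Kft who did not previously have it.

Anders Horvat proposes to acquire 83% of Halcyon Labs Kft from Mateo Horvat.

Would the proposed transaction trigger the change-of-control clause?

Yes

The purchase adds only to Anders's holdings (Mateo's stake shrinks), so Anders is the only person who could newly come to control Halcyon.
Anders holds 79% of Everline, so Anders controls Everline.
Neither Anders nor any entity Anders controls holds any voting interest in Halcyon.
So before the transaction, Anders does not control Halcyon.
After the purchase, Anders holds 83% of Halcyon directly, and Mateo's stake falls to 17%.
Anders holds 83% of Halcyon, so Anders controls Halcyon.
Anders did not control Halcyon before and does after, so the clause is triggered.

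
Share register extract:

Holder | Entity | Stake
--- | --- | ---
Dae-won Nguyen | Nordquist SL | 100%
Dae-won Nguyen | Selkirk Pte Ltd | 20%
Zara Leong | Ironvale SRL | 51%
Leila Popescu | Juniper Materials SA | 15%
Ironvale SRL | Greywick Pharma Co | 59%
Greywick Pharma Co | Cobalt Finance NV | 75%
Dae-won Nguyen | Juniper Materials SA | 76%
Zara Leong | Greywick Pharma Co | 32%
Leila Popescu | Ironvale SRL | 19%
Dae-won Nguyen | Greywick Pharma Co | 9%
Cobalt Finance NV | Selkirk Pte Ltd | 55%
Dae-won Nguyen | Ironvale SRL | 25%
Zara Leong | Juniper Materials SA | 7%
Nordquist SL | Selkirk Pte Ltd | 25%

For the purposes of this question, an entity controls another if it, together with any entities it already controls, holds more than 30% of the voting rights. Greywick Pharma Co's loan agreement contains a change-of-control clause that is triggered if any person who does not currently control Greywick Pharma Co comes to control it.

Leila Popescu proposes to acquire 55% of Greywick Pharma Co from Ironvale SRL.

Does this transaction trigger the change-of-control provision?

The purchase adds only to Leila's holdings (Ironvale's stake shrinks), so Leila is the only person who could newly come to control Greywick.
Leila's largest direct stake is 19% in Ironvale, which does not meet the threshold, so Leila controls no company.
Neither Leila nor any entity Leila controls holds any voting interest in Greywick.
So before the transaction, Leila does not control Greywick.
After the purchase, Leila holds 55% of Greywick directly, and Ironvale's stake falls to 4%.
Leila holds 55% of Greywick, so Leila controls Greywick.
Leila did not control Greywick before and does after, so the clause is triggered.

Yes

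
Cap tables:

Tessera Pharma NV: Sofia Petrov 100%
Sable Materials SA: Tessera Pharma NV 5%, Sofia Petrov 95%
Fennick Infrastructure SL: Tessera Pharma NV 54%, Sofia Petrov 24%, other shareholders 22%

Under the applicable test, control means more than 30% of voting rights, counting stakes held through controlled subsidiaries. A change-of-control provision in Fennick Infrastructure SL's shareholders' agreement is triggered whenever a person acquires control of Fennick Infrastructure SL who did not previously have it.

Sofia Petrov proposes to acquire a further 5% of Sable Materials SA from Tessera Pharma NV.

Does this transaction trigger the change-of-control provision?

No

The purchase adds only to Sofia's holdings (Tessera's stake shrinks), so Sofia is the only person who could newly come to control Fennick.
Sofia holds 100% of Tessera, so Sofia controls Tessera.
Tessera and Sofia together hold 54% + 24% = 78% of Fennick, so Sofia controls Fennick.
So Sofia already controls Fennick before the transaction.
After the purchase, Sofia's direct stake in Sable rises to 95% + 5% = 100%, and Tessera's stake falls to 0%.
Sofia controlled Fennick already, so this is not a new person acquiring control; every other person's position is unchanged or reduced.
No new person acquires control, so the clause is not triggered.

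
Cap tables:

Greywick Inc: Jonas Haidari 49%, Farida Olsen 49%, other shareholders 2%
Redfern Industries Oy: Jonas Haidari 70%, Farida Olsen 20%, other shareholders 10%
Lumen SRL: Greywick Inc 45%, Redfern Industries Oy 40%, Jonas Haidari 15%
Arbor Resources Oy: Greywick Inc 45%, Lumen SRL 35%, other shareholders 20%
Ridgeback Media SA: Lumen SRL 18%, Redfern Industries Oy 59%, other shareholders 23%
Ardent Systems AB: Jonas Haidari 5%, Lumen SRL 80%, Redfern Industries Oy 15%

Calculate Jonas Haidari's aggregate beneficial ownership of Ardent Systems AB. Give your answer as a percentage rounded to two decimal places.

67.54%

Jonas reaches Ardent along 5 paths.
Direct stake: 5% = 5%.
Via Greywick → Lumen: 49% × 45% × 80% = 17.64%.
Via Redfern → Lumen: 70% × 40% × 80% = 22.4%.
Via Lumen: 15% × 80% = 12%.
Via Redfern: 70% × 15% = 10.5%.
Total: 5% + 17.64% + 22.4% + 12% + 10.5% = 67.54%.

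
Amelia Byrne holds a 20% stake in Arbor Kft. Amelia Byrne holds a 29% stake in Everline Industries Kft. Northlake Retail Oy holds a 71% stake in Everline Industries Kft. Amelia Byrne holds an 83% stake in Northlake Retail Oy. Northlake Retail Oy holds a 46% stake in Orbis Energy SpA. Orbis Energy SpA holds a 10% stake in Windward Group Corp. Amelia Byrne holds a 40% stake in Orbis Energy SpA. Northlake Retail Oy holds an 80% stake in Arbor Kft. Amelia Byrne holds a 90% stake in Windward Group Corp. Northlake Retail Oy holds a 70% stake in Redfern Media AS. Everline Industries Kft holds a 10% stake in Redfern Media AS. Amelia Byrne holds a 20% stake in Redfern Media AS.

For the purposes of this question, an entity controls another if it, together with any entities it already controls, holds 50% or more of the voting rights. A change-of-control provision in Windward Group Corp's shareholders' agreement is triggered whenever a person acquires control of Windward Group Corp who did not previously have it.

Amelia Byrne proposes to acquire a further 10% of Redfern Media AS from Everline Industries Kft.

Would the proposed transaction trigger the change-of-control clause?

No

The purchase adds only to Amelia's holdings (Everline's stake shrinks), so Amelia is the only person who could newly come to control Windward.
Amelia holds 83% of Northlake, so Amelia controls Northlake.
Amelia and Northlake together hold 40% + 46% = 86% of Orbis, so Amelia controls Orbis.
Amelia and Orbis together hold 90% + 10% = 100% of Windward, so Amelia controls Windward.
So Amelia already controls Windward before the transaction.
After the purchase, Amelia's direct stake in Redfern rises to 20% + 10% = 30%, and Everline's stake falls to 0%.
Amelia controlled Windward already, so this is not a new person acquiring control; every other person's position is unchanged or reduced.
No new person acquires control, so the clause is not triggered.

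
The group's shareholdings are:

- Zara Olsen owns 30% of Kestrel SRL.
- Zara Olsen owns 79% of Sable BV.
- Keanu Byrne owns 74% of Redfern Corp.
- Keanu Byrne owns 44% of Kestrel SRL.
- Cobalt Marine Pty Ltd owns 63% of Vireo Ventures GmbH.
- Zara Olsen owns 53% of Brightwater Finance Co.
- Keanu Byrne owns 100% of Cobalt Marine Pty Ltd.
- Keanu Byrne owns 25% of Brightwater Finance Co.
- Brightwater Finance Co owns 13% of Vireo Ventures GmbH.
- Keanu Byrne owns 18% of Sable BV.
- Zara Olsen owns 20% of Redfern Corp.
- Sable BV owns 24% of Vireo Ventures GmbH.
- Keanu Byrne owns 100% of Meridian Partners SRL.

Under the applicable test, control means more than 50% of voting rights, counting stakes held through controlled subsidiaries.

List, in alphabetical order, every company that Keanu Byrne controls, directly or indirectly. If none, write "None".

Keanu holds 74% of Redfern, so Keanu controls Redfern.
Keanu holds 100% of Cobalt, so Keanu controls Cobalt.
Keanu holds 100% of Meridian, so Keanu controls Meridian.
Cobalt holds 63% of Vireo, so Keanu controls Vireo.
No other company's threshold is met.

Cobalt Marine Pty Ltd, Meridian Partners SRL, Redfern Corp, Vireo Ventures GmbH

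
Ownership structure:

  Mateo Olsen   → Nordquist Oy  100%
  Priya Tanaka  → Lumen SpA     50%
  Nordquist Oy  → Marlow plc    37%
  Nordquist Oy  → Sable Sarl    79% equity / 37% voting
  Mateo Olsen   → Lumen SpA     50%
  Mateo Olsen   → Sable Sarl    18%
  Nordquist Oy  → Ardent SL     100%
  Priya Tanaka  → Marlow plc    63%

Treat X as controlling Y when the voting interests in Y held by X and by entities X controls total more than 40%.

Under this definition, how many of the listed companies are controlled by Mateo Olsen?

Mateo holds 50% of Lumen, so Mateo controls Lumen.
Mateo holds 100% of Nordquist, so Mateo controls Nordquist.
Nordquist holds 100% of Ardent, so Mateo controls Ardent.
Nordquist and Mateo together hold 37% + 18% = 55% of Sable, so Mateo controls Sable.
No other company's threshold is met.
Mateo controls 4 companies.

4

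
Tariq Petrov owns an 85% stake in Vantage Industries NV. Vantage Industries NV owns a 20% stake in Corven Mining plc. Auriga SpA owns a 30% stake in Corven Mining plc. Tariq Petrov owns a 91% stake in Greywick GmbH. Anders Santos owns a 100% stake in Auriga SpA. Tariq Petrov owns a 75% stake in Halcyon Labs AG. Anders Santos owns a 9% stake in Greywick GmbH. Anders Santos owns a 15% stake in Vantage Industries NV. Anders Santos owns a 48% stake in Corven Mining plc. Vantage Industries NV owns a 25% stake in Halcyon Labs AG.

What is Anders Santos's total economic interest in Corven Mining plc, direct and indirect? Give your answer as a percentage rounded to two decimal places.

81.00%

Anders reaches Corven along 3 paths.
Direct stake: 48% = 48%.
Via Auriga: 100% × 30% = 30%.
Via Vantage: 15% × 20% = 3%.
Total: 48% + 30% + 3% = 81%.
Rounded: 81.00%.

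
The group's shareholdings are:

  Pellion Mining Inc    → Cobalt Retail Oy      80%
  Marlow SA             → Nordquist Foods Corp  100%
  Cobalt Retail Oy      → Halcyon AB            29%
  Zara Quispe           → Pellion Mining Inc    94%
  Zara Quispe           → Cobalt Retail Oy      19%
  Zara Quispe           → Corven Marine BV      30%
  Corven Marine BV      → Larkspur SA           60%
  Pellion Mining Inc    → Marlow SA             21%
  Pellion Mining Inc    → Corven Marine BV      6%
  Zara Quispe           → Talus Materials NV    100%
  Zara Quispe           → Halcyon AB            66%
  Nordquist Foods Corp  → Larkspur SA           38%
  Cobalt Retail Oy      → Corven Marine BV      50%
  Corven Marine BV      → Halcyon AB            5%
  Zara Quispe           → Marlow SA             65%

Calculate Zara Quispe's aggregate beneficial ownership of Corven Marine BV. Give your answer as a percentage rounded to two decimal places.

82.74%

Zara reaches Corven along 4 paths.
Direct stake: 30% = 30%.
Via Cobalt: 19% × 50% = 9.5%.
Via Pellion → Cobalt: 94% × 80% × 50% = 37.6%.
Via Pellion: 94% × 6% = 5.64%.
Total: 30% + 9.5% + 37.6% + 5.64% = 82.74%.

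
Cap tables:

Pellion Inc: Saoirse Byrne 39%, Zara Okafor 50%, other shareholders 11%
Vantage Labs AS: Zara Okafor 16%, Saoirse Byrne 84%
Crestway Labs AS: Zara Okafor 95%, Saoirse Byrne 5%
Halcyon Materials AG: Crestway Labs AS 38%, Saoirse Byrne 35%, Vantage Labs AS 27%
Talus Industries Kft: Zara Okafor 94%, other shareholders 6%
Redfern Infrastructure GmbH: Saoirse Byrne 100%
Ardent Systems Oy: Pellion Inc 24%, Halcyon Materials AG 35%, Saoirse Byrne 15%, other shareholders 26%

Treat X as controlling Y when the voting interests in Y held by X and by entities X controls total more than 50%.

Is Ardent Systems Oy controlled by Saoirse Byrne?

Saoirse holds 84% of Vantage, so Saoirse controls Vantage.
Saoirse and Vantage together hold 35% + 27% = 62% of Halcyon, so Saoirse controls Halcyon.
Saoirse holds 100% of Redfern, so Saoirse controls Redfern.
In Ardent, Saoirse's side holds only 35% + 15% = 50%, not > 50%.
So Saoirse does not control Ardent.

No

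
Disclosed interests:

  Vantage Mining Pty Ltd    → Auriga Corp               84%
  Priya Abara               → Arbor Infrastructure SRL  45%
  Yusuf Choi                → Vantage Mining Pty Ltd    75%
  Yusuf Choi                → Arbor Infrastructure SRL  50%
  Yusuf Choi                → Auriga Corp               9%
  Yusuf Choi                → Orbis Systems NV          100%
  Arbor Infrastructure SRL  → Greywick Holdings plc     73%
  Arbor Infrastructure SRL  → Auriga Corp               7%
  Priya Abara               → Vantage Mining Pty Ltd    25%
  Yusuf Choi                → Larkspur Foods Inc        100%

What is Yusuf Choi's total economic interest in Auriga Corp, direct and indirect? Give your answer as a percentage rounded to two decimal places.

Yusuf reaches Auriga along 3 paths.
Via Arbor: 50% × 7% = 3.5%.
Via Vantage: 75% × 84% = 63%.
Direct stake: 9% = 9%.
Total: 3.5% + 63% + 9% = 75.5%.
Rounded: 75.50%.

75.50%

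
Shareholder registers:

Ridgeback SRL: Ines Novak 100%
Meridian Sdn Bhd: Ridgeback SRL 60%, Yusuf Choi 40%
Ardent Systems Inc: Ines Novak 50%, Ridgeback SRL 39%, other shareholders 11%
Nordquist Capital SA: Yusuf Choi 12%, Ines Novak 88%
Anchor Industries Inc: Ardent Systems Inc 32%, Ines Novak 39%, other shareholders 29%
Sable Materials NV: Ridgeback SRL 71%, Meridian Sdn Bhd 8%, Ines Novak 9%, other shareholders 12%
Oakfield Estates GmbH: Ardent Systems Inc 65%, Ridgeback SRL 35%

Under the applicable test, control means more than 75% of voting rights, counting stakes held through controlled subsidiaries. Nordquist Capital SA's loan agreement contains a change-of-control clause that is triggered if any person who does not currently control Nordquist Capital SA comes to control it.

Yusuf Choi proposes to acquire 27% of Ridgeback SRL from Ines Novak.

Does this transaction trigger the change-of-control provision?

The purchase adds only to Yusuf's holdings (Ines's stake shrinks), so Yusuf is the only person who could newly come to control Nordquist.
Yusuf's largest direct stake is 40% in Meridian, which does not meet the threshold, so Yusuf controls no company.
In Nordquist, Yusuf's side holds only 12%, not > 75%.
So before the transaction, Yusuf does not control Nordquist.
After the purchase, Yusuf holds 27% of Ridgeback directly, and Ines's stake falls to 73%.
Yusuf's side now holds 27% of Ridgeback, not > 75%, so Yusuf still does not control Ridgeback.
After the transaction, Yusuf's side holds 12% of Nordquist, not > 75%, so Yusuf still does not control Nordquist.
No new person acquires control, so the clause is not triggered.

No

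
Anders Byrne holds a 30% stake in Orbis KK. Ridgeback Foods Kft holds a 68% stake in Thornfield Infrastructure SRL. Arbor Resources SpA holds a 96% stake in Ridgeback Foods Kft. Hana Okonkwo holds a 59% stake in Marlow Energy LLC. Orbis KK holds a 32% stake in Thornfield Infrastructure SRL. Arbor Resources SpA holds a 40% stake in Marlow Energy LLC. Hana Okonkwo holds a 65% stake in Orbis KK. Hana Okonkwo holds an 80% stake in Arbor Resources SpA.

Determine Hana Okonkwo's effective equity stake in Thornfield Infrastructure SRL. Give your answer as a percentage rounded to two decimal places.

73.02%

Hana reaches Thornfield along 2 paths.
Via Arbor → Ridgeback: 80% × 96% × 68% = 52.224%.
Via Orbis: 65% × 32% = 20.8%.
Total: 52.224% + 20.8% = 73.024%.
Rounded: 73.02%.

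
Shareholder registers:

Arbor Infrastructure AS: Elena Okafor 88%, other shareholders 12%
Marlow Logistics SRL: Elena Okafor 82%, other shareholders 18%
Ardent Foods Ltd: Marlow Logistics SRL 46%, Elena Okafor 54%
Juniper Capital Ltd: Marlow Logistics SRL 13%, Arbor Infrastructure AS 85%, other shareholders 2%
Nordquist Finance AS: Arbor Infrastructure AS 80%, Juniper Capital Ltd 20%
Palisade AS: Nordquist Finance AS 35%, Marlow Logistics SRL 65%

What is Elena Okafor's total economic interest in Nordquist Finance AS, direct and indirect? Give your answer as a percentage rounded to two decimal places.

87.49%

Elena reaches Nordquist along 3 paths.
Via Arbor: 88% × 80% = 70.4%.
Via Marlow → Juniper: 82% × 13% × 20% = 2.132%.
Via Arbor → Juniper: 88% × 85% × 20% = 14.96%.
Total: 70.4% + 2.132% + 14.96% = 87.492%.
Rounded: 87.49%.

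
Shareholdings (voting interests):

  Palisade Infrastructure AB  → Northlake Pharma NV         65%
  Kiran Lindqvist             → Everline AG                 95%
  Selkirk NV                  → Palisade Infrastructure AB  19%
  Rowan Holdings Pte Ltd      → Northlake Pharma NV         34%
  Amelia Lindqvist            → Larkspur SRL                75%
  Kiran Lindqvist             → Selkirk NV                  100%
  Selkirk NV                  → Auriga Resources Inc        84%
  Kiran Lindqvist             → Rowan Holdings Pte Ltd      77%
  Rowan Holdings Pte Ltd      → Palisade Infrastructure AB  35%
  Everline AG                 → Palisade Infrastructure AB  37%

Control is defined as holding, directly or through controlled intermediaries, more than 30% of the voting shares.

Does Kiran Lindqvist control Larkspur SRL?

Kiran holds 95% of Everline, so Kiran controls Everline.
Kiran holds 77% of Rowan, so Kiran controls Rowan.
Kiran holds 100% of Selkirk, so Kiran controls Selkirk.
Everline and Rowan and Selkirk together hold 37% + 35% + 19% = 91% of Palisade, so Kiran controls Palisade.
Palisade and Rowan together hold 65% + 34% = 99% of Northlake, so Kiran controls Northlake.
Selkirk holds 84% of Auriga, so Kiran controls Auriga.
Neither Kiran nor any entity Kiran controls holds any voting interest in Larkspur.
So Kiran does not control Larkspur.

No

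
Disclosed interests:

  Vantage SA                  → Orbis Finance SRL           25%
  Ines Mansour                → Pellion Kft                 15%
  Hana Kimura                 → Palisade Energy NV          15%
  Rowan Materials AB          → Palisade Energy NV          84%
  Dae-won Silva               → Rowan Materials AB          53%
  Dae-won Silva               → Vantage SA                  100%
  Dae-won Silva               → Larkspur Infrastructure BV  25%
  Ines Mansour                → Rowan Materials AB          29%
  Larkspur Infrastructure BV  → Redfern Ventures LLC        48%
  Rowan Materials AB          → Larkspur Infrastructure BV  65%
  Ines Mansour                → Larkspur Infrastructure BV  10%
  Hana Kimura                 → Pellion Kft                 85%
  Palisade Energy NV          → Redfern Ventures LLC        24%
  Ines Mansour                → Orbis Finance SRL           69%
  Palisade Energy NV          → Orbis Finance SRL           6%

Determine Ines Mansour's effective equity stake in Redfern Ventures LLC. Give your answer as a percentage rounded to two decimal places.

Ines reaches Redfern along 3 paths.
Via Rowan → Palisade: 29% × 84% × 24% = 5.8464%.
Via Rowan → Larkspur: 29% × 65% × 48% = 9.048%.
Via Larkspur: 10% × 48% = 4.8%.
Total: 5.8464% + 9.048% + 4.8% = 19.6944%.
Rounded: 19.69%.

19.69%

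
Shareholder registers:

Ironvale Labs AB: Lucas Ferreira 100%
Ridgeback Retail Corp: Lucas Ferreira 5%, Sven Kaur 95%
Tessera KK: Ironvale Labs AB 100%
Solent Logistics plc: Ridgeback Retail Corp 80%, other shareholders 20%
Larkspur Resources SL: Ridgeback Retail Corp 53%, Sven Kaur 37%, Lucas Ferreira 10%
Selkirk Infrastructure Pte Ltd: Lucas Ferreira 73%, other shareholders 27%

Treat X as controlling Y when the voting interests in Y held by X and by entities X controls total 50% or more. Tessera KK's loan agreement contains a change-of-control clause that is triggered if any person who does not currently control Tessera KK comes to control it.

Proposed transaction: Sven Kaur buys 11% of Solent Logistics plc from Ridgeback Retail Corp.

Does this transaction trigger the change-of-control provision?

No

The purchase adds only to Sven's holdings (Ridgeback's stake shrinks), so Sven is the only person who could newly come to control Tessera.
Sven holds 95% of Ridgeback, so Sven controls Ridgeback.
Ridgeback holds 80% of Solent, so Sven controls Solent.
Ridgeback and Sven together hold 53% + 37% = 90% of Larkspur, so Sven controls Larkspur.
Neither Sven nor any entity Sven controls holds any voting interest in Tessera.
So before the transaction, Sven does not control Tessera.
After the purchase, Sven holds 11% of Solent directly, and Ridgeback's stake falls to 69%.
Ridgeback and Sven together hold 69% + 11% = 80% of Solent, so Sven controls Solent.
After the transaction, neither Sven nor any entity Sven controls holds a voting interest in Tessera, so Sven still does not control it.
No new person acquires control, so the clause is not triggered.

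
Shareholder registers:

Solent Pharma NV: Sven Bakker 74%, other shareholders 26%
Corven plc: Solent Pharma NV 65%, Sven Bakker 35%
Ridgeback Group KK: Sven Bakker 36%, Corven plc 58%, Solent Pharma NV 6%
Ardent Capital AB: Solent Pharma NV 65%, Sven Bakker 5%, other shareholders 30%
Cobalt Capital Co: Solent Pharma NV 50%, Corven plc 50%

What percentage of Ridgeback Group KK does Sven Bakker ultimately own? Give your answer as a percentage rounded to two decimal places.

88.64%

Sven reaches Ridgeback along 4 paths.
Direct stake: 36% = 36%.
Via Solent → Corven: 74% × 65% × 58% = 27.898%.
Via Corven: 35% × 58% = 20.3%.
Via Solent: 74% × 6% = 4.44%.
Total: 36% + 27.898% + 20.3% + 4.44% = 88.638%.
Rounded: 88.64%.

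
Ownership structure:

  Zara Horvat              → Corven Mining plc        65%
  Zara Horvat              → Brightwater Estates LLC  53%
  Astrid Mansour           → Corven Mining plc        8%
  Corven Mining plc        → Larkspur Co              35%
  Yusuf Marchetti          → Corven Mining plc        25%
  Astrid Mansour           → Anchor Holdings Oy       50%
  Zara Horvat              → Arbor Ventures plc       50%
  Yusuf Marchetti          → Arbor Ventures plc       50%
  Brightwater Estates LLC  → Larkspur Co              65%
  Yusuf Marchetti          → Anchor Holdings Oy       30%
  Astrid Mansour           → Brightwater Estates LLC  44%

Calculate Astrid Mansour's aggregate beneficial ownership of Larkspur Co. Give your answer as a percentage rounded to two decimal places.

31.40%

Astrid reaches Larkspur along 2 paths.
Via Corven: 8% × 35% = 2.8%.
Via Brightwater: 44% × 65% = 28.6%.
Total: 2.8% + 28.6% = 31.4%.
Rounded: 31.40%.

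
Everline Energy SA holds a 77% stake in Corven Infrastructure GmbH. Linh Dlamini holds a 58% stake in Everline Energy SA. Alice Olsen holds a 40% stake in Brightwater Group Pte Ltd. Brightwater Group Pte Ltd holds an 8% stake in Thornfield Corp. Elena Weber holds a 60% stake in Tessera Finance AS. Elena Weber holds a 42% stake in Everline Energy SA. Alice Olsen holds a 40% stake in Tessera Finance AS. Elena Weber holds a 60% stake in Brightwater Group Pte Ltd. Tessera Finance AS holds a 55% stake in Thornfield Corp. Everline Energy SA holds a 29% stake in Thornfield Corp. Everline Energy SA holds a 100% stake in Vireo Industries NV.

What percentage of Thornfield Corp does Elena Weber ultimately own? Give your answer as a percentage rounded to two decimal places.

Elena reaches Thornfield along 3 paths.
Via Brightwater: 60% × 8% = 4.8%.
Via Everline: 42% × 29% = 12.18%.
Via Tessera: 60% × 55% = 33%.
Total: 4.8% + 12.18% + 33% = 49.98%.

49.98%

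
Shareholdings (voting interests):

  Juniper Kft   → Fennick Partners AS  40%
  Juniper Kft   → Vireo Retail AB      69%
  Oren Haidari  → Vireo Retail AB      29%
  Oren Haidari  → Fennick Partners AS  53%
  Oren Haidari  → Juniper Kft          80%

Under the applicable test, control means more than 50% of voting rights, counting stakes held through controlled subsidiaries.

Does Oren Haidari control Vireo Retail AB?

Oren holds 80% of Juniper, so Oren controls Juniper.
Juniper and Oren together hold 69% + 29% = 98% of Vireo, so Oren controls Vireo.

Yes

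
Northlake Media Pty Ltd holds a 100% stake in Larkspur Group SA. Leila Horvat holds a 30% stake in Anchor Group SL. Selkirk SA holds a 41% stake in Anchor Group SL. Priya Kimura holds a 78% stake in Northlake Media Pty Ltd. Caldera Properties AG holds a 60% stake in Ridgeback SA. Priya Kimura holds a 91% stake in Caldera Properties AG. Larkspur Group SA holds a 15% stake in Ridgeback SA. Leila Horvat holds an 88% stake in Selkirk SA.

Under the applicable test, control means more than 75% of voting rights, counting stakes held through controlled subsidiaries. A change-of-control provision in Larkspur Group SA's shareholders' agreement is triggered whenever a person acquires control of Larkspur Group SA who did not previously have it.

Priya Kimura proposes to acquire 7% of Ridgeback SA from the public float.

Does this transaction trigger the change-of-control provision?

No

The purchase changes only Priya's holdings, so Priya is the only person who could newly come to control Larkspur.
Priya holds 78% of Northlake, so Priya controls Northlake.
Northlake holds 100% of Larkspur, so Priya controls Larkspur.
So Priya already controls Larkspur before the transaction.
After the purchase, Priya holds 7% of Ridgeback directly.
Priya controlled Larkspur already, so this is not a new person acquiring control; every other person's position is unchanged or reduced.
No new person acquires control, so the clause is not triggered.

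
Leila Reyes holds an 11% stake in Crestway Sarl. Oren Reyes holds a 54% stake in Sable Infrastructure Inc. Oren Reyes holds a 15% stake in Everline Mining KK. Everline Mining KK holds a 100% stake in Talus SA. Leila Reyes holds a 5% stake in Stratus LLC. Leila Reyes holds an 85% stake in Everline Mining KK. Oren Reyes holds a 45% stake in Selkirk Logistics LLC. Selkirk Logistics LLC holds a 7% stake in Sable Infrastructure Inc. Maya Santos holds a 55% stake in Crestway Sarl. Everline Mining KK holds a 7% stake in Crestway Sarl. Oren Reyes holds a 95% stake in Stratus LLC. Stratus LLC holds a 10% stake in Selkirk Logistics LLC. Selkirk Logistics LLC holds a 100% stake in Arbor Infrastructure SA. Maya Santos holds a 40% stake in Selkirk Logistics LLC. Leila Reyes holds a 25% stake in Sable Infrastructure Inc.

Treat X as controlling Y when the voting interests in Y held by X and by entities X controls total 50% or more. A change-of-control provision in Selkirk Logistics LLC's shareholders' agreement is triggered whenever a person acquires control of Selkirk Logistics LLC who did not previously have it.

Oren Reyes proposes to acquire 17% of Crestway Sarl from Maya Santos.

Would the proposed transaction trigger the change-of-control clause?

No

The purchase adds only to Oren's holdings (Maya's stake shrinks), so Oren is the only person who could newly come to control Selkirk.
Oren holds 95% of Stratus, so Oren controls Stratus.
Oren and Stratus together hold 45% + 10% = 55% of Selkirk, so Oren controls Selkirk.
So Oren already controls Selkirk before the transaction.
After the purchase, Oren holds 17% of Crestway directly, and Maya's stake falls to 38%.
Oren controlled Selkirk already, so this is not a new person acquiring control; every other person's position is unchanged or reduced.
No new person acquires control, so the clause is not triggered.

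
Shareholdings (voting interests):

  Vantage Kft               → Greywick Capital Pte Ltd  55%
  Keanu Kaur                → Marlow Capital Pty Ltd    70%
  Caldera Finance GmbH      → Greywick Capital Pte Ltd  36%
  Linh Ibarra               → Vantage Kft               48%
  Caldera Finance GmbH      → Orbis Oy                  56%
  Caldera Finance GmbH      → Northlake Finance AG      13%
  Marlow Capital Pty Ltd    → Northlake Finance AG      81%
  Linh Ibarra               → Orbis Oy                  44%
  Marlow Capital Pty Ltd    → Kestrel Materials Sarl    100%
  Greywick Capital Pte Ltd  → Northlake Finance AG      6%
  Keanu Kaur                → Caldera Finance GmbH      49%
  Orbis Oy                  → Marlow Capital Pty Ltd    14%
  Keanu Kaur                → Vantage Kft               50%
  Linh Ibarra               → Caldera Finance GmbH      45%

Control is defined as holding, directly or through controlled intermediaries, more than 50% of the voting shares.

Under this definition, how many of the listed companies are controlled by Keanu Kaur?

Keanu holds 70% of Marlow, so Keanu controls Marlow.
Marlow holds 100% of Kestrel, so Keanu controls Kestrel.
Marlow holds 81% of Northlake, so Keanu controls Northlake.
No other company's threshold is met.
Keanu controls 3 companies.

3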